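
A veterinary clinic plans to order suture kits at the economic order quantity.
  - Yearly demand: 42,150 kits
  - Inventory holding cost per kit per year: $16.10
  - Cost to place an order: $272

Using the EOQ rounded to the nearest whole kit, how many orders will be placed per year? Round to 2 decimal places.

35.33 orders per year

Optimal lot size Q* = (2 × 42,150 × $272 / $16.1)^½ ≈ 1,193.40 → Q = 1,193
Orders per year = D/Q = 42,150 / 1,193 = 35.331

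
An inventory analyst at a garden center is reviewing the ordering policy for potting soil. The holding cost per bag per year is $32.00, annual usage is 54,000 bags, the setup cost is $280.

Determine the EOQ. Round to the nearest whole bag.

2DS/H = 2·54,000·280/32 = 945,000.00
EOQ = √945,000.00 ≈ 972.11

972 bags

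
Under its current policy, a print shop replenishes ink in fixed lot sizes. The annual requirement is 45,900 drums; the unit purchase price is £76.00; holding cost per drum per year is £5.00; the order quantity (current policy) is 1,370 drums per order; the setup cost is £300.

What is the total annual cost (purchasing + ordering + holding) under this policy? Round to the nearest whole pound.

£3,501,876

Orders/yr = 45,900/1,370 = 33.504; ordering cost = 33.504 × £300 = £10,051.09
Average inventory = 1,370/2 = 685; holding cost = 685 × £5 = £3,425.00
Purchase cost = D·C = 45,900 × 76 = £3,488,400.00
Total = £10,051.09 + £3,425.00 + £3,488,400.00 = £3,501,876.09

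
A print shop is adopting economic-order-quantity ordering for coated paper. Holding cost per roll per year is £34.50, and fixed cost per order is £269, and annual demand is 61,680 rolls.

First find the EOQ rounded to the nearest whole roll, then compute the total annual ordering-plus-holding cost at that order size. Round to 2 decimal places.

Q* = √(2·D·S / H) = √(2·61,680·269 / 34.5) = √961,850.4 ≈ 980.74 → Q = 981 rolls
Annual ordering cost = (D/Q)·S = (61,680/981) × 269 = £16,913.27
Annual holding cost  = (Q/2)·H = (981/2) × 34.5 = £16,922.25
Total = £16,913.27 + £16,922.25 = £33,835.52

£33,835.52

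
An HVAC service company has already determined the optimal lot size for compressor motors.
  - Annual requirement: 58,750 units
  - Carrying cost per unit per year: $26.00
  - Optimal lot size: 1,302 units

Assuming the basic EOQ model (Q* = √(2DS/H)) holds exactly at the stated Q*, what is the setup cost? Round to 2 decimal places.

EOQ relation: Q² = 2DS/H, so rearrange for the unknown.
S = Q²H / (2D) = 1,302² × 26 / (2 × 58,750) = 375.1090

$375.11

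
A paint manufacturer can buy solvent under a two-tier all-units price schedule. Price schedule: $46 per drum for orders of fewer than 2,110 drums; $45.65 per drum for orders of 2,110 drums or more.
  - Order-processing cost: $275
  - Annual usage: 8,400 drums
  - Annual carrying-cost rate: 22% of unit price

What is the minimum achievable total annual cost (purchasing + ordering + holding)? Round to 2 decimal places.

$393,237.72

H₁ = 22%×$46 = $10.1200;  H₂ = 22%×$45.65 = $10.0430
EOQ₁ = √(2×8,400×275/10.1200) = 675.66  (< 2,110, feasible at tier 1)
EOQ₂ = √(2×8,400×275/10.0430) = 678.25  (< 2,110 → use Q = 2,110 at tier-2 price)
TC(tier 1 (EOQ₁), Q≈675.7) = $393,237.72
TC(tier 2, Q≈2,110.0) = $395,150.15
Minimum at tier 1 (EOQ₁): $393,237.72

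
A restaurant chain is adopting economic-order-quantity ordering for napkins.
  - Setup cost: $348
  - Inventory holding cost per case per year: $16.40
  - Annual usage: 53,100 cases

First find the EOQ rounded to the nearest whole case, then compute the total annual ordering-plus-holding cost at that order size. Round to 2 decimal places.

$24,619.19

2DS/H = 2·53,100·348/16.4 = 2,253,512.20
EOQ = √2,253,512.20 ≈ 1,501.17 → Q = 1,501 cases
Orders/yr = 53,100/1,501 = 35.376; ordering cost = 35.376 × $348 = $12,310.99
Average inventory = 1,501/2 = 750.5; holding cost = 750.5 × $16.4 = $12,308.20
Total = $12,310.99 + $12,308.20 = $24,619.19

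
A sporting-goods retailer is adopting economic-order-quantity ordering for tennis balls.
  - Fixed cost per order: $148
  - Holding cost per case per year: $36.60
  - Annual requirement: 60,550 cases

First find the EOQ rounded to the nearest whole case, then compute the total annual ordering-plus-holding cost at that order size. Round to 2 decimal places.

$25,612.00

EOQ = √(2DS/H) = √(2 × 60,550 × 148 / 36.6)
    = √(489,693.99) ≈ 699.78 → Q = 700 cases
Ordering: D/Q × S = 60,550/700 × $148 = $12,802.00
Holding:  Q/2 × H = 700/2 × $36.6 = $12,810.00
Total = $12,802.00 + $12,810.00 = $25,612.00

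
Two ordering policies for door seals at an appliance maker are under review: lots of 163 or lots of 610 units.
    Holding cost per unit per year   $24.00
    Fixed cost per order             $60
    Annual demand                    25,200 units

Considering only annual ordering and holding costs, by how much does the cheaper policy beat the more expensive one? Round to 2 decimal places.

For each Q, cost = (D/Q)·S + (Q/2)·H.
TC(163) = (25,200/163)×60 + (163/2)×24 = $11,232.07
TC(610) = (25,200/610)×60 + (610/2)×24 = $9,798.69
Lots of 610 are cheaper by $1,433.39.

$1,433.39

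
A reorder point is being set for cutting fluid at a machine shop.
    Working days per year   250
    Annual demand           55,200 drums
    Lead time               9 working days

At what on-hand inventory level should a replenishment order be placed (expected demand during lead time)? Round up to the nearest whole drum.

Daily demand d = 55,200 / 250 = 220.800 drums/day
Demand during lead time = 220.800 × 9 = 1,987.20
Reorder point = 1,987.20 → round up

1,988 drums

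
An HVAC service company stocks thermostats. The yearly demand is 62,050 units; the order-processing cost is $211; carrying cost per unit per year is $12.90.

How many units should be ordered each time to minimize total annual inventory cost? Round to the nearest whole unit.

Q* = √(2·D·S / H) = √(2·62,050·211 / 12.9) = √2,029,852.7 ≈ 1,424.73

1,425 units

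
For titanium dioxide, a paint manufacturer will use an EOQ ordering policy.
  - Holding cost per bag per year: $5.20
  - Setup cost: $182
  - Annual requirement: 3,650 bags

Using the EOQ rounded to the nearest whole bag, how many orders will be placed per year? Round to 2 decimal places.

2DS/H = 2·3,650·182/5.2 = 255,500.00
EOQ = √255,500.00 ≈ 505.47 → Q = 505
N = D/Q = 3,650/505 ≈ 7.228 orders/yr

7.23 orders per year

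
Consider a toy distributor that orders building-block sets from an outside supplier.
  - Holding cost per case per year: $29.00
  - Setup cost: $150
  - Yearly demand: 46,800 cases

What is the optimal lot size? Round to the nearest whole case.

EOQ = √(2DS/H) = √(2 × 46,800 × 150 / 29)
    = √(484,137.93) ≈ 695.80

696 cases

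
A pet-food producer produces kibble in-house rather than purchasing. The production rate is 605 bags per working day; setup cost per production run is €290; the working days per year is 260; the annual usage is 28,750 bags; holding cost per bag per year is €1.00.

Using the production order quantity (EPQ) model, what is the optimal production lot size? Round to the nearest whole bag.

4,517 bags

d = 28,750/260 = 110.5769 bags/day;  effective holding cost H(1 − d/p) = 1·(1 − 110.5769/605) = 0.81723
Q* = √(2DS / H_eff) = √(2·28,750·290 / 0.81723) ≈ 4,517.12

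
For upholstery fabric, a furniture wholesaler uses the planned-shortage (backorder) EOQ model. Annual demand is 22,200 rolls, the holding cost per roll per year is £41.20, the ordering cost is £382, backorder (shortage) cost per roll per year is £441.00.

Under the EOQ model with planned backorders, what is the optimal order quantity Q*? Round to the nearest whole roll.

Basic EOQ = √(2·22,200·382/41.2) = 641.615
Backorder adjustment √((H+b)/b) = √((41.2+441)/441) = 1.0457
Q* = 641.615 × 1.0457 ≈ 670.92

671 rolls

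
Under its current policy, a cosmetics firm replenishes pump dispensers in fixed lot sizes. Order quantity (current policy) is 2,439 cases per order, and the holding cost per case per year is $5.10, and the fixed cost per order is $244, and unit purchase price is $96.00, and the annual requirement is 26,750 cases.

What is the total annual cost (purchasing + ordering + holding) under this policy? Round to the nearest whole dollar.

$2,576,896

Ordering: D/Q × S = 26,750/2,439 × $244 = $2,676.10
Holding:  Q/2 × H = 2,439/2 × $5.1 = $6,219.45
Purchase cost = D·C = 26,750 × 96 = $2,568,000.00
Total = $2,676.10 + $6,219.45 + $2,568,000.00 = $2,576,895.55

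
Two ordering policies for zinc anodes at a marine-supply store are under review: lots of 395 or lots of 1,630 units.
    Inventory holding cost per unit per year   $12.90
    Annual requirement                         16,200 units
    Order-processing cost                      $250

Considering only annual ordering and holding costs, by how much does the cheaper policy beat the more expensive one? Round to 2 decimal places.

Annual cost at Q: ordering D·S/Q plus holding Q·H/2.
TC(395) = (16,200/395)×250 + (395/2)×12.9 = $12,800.91
TC(1,630) = (16,200/1,630)×250 + (1,630/2)×12.9 = $12,998.16
|ΔTC| = |$12,800.91 − $12,998.16| = $197.25

$197.25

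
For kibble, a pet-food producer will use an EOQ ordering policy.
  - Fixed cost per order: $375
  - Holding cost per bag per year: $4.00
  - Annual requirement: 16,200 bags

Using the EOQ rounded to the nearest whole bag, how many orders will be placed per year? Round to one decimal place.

Q* = √(2·D·S / H) = √(2·16,200·375 / 4) = √3,037,500.0 ≈ 1,742.84 → Q = 1,743
N = D/Q = 16,200/1,743 ≈ 9.294 orders/yr

9.3 orders per year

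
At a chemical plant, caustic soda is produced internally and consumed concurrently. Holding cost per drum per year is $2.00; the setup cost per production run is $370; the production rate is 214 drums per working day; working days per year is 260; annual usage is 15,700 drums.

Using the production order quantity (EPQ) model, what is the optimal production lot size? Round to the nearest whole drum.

d = 15,700/260 = 60.3846 drums/day;  effective holding cost H(1 − d/p) = 2·(1 − 60.3846/214) = 1.43566
Q* = √(2DS / H_eff) = √(2·15,700·370 / 1.43566) ≈ 2,844.72

2,845 drums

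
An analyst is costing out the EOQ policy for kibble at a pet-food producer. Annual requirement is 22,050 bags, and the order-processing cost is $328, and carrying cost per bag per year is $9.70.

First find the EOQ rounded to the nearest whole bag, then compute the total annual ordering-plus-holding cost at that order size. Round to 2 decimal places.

Q* = √(2·D·S / H) = √(2·22,050·328 / 9.7) = √1,491,216.5 ≈ 1,221.15 → Q = 1,221 bags
Orders/yr = 22,050/1,221 = 18.059; ordering cost = 18.059 × $328 = $5,923.34
Average inventory = 1,221/2 = 610.5; holding cost = 610.5 × $9.7 = $5,921.85
Total = $5,923.34 + $5,921.85 = $11,845.19

$11,845.19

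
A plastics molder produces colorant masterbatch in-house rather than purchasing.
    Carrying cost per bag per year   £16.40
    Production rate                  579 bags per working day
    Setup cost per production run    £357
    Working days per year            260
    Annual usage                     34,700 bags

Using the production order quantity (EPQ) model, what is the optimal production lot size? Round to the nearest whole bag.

1,401 bags

d = 34,700/260 = 133.4615 bags/day;  effective holding cost H(1 − d/p) = 16.4·(1 − 133.4615/579) = 12.61974
Q* = √(2DS / H_eff) = √(2·34,700·357 / 12.61974) ≈ 1,401.16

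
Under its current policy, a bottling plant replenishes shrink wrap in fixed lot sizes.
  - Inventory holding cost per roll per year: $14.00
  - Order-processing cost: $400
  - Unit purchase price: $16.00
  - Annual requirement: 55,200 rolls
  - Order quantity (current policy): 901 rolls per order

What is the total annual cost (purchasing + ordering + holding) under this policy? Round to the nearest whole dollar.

$914,013

Ordering: D/Q × S = 55,200/901 × $400 = $24,506.10
Holding:  Q/2 × H = 901/2 × $14 = $6,307.00
Purchase cost = D·C = 55,200 × 16 = $883,200.00
Total = $24,506.10 + $6,307.00 + $883,200.00 = $914,013.10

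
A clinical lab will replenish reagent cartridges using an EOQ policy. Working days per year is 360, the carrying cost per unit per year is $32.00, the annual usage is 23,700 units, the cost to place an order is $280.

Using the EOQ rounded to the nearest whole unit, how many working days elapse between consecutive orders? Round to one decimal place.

EOQ = √(2DS/H) = √(2 × 23,700 × 280 / 32)
    = √(414,750.00) ≈ 644.01 → Q = 644 units
Days between orders = 360 / (D/Q) = 360 / 36.801 ≈ 9.782

9.8 days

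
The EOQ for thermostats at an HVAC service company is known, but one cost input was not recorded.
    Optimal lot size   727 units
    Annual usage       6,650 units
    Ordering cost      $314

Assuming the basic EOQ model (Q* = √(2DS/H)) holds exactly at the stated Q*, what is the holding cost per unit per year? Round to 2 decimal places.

$7.90

EOQ relation: Q² = 2DS/H, so rearrange for the unknown.
H = 2DS / Q² = 2 × 6,650 × 314 / 727² = 7.9016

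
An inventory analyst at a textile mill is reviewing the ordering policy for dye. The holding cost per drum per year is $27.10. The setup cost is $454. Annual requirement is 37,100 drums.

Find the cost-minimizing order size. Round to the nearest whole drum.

1,115 drums

EOQ = √(2DS/H) = √(2 × 37,100 × 454 / 27.1)
    = √(1,243,055.35) ≈ 1,114.92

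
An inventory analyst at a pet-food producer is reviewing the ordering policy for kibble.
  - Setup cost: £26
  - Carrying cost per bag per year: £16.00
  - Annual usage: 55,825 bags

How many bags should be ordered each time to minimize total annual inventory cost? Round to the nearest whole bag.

EOQ = √(2DS/H) = √(2 × 55,825 × 26 / 16)
    = √(181,431.25) ≈ 425.95

426 bags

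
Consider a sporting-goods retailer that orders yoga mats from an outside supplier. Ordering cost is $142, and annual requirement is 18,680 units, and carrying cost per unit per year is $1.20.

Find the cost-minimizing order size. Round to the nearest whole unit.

EOQ = √(2DS/H) = √(2 × 18,680 × 142 / 1.2)
    = √(4,420,933.33) ≈ 2,102.60

2,103 units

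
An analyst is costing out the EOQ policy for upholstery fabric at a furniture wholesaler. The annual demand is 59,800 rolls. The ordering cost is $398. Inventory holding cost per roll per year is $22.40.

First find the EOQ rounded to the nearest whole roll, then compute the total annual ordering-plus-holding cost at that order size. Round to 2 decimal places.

2DS/H = 2·59,800·398/22.4 = 2,125,035.71
EOQ = √2,125,035.71 ≈ 1,457.75 → Q = 1,458 rolls
Orders/yr = 59,800/1,458 = 41.015; ordering cost = 41.015 × $398 = $16,324.01
Average inventory = 1,458/2 = 729; holding cost = 729 × $22.4 = $16,329.60
Total = $16,324.01 + $16,329.60 = $32,653.61

$32,653.61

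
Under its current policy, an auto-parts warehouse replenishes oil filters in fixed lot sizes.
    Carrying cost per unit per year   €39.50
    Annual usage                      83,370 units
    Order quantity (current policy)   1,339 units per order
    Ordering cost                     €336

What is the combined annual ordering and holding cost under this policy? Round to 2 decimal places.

Ordering: D/Q × S = 83,370/1,339 × €336 = €20,920.33
Holding:  Q/2 × H = 1,339/2 × €39.5 = €26,445.25
Total = €20,920.33 + €26,445.25 = €47,365.58

€47,365.58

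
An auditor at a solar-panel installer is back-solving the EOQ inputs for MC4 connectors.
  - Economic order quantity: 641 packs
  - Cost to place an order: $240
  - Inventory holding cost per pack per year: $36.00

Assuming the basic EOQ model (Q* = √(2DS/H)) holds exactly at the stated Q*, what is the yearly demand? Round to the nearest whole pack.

EOQ relation: Q² = 2DS/H, so rearrange for the unknown.
D = Q²H / (2S) = 641² × 36 / (2 × 240) = 30,816.08

30,816 packs per year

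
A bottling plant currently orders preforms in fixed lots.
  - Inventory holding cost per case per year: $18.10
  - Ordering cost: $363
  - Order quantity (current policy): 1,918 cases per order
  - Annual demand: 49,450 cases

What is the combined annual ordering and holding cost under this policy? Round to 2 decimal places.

Ordering: D/Q × S = 49,450/1,918 × $363 = $9,358.89
Holding:  Q/2 × H = 1,918/2 × $18.1 = $17,357.90
Total = $9,358.89 + $17,357.90 = $26,716.79

$26,716.79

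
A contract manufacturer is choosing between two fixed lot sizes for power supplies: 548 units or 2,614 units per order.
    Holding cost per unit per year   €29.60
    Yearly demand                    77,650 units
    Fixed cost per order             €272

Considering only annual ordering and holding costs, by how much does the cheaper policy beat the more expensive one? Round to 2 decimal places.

€115.07

For each Q, cost = (D/Q)·S + (Q/2)·H.
TC(548) = (77,650/548)×272 + (548/2)×29.6 = €46,652.01
TC(2,614) = (77,650/2,614)×272 + (2,614/2)×29.6 = €46,767.08
Cheaper: Q = 548.  Difference = €115.07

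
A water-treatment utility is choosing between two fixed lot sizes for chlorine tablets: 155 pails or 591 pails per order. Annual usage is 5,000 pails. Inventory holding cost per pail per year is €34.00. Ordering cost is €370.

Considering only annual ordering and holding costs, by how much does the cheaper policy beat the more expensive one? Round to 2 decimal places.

Annual cost at Q: ordering D·S/Q plus holding Q·H/2.
TC(155) = (5,000/155)×370 + (155/2)×34 = €14,570.48
TC(591) = (5,000/591)×370 + (591/2)×34 = €13,177.29
Cheaper: Q = 591.  Difference = €1,393.20

€1,393.20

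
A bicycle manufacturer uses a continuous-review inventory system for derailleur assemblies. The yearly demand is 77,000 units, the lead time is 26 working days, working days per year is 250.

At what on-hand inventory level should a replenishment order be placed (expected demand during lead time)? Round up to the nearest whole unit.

8,008 units

Daily demand d = 77,000 / 250 = 308.000 units/day
Demand during lead time = 308.000 × 26 = 8,008.00
Reorder point = 8,008.00 → round up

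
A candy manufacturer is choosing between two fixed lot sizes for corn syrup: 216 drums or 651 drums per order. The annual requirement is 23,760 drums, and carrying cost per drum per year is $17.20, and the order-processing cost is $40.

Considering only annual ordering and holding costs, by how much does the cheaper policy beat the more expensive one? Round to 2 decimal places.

$800.91

Annual cost at Q: ordering D·S/Q plus holding Q·H/2.
TC(216) = (23,760/216)×40 + (216/2)×17.2 = $6,257.60
TC(651) = (23,760/651)×40 + (651/2)×17.2 = $7,058.51
|ΔTC| = |$6,257.60 − $7,058.51| = $800.91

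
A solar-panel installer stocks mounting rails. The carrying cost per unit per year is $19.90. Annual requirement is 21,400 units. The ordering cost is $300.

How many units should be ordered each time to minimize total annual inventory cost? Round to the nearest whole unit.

Optimal lot size Q* = (2 × 21,400 × $300 / $19.9)^½ ≈ 803.26

803 units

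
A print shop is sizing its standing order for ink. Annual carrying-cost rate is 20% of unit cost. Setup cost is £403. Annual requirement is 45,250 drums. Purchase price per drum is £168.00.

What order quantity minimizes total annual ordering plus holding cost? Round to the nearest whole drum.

Carrying cost H = £168 × 20% = £33.6000/drum/yr
2DS/H = 2·45,250·403/33.6 = 1,085,461.31
EOQ = √1,085,461.31 ≈ 1,041.85

1,042 drums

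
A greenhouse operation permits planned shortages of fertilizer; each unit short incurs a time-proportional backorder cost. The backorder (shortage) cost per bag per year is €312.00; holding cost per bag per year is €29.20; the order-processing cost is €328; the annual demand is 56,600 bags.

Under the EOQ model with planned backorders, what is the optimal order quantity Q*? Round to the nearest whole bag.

Basic EOQ = √(2·56,600·328/29.2) = 1,127.635
Backorder adjustment √((H+b)/b) = √((29.2+312)/312) = 1.0457
Q* = 1,127.635 × 1.0457 ≈ 1,179.22

1,179 bags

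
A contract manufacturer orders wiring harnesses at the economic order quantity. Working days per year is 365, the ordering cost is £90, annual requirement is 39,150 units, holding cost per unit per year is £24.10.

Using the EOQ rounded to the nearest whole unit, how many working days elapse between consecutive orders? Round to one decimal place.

Optimal lot size Q* = (2 × 39,150 × £90 / £24.1)^½ ≈ 540.75 → Q = 541 units
Days between orders = 365 / (D/Q) = 365 / 72.366 ≈ 5.044

5.0 days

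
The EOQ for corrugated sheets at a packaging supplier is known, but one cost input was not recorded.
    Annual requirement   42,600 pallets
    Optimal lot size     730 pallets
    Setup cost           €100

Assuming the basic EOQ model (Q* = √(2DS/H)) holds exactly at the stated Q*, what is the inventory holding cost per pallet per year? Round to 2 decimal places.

Since Q* = (2DS/H)^½, squaring gives Q*²·H = 2DS.
H = 2DS / Q² = 2 × 42,600 × 100 / 730² = 15.9880

€15.99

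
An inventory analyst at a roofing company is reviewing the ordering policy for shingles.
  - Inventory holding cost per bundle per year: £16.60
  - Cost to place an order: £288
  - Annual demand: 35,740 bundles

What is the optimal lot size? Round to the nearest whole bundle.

1,114 bundles

Q* = √(2·D·S / H) = √(2·35,740·288 / 16.6) = √1,240,134.9 ≈ 1,113.61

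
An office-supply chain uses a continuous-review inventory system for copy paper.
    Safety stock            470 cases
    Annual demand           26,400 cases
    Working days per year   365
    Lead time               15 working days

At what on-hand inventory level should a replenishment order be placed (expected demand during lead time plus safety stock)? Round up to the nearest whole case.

1,555 cases

Daily demand d = 26,400 / 365 = 72.329 cases/day
Demand during lead time = 72.329 × 15 = 1,084.93
Reorder point = 1,084.93 + 470 = 1,554.93 → round up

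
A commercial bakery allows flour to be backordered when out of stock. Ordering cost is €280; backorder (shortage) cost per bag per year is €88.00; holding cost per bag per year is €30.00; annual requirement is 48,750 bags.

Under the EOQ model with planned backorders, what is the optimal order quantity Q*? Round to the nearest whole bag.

1,105 bags

Basic EOQ = √(2·48,750·280/30) = 953.939
Backorder adjustment √((H+b)/b) = √((30+88)/88) = 1.1580
Q* = 953.939 × 1.1580 ≈ 1,104.64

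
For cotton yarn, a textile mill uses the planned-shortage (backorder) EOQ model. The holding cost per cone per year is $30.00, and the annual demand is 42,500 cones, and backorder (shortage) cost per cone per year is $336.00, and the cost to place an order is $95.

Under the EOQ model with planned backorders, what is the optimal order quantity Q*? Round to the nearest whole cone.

541 cones

Basic EOQ = √(2·42,500·95/30) = 518.813
Backorder adjustment √((H+b)/b) = √((30+336)/336) = 1.0437
Q* = 518.813 × 1.0437 ≈ 541.48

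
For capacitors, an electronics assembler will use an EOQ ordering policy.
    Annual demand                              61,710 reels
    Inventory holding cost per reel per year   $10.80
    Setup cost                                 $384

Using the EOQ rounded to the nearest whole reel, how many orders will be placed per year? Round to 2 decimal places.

Optimal lot size Q* = (2 × 61,710 × $384 / $10.8)^½ ≈ 2,094.82 → Q = 2,095
Orders per year = D/Q = 61,710 / 2,095 = 29.456

29.46 orders per year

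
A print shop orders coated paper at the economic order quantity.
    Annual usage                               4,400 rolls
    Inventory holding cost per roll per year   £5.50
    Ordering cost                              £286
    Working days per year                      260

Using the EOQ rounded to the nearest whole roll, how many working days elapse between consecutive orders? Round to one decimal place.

39.9 days

2DS/H = 2·4,400·286/5.5 = 457,600.00
EOQ = √457,600.00 ≈ 676.46 → Q = 676 rolls
Cycle time = (working days × Q)/D = (260 × 676) / 4,400 = 39.945 days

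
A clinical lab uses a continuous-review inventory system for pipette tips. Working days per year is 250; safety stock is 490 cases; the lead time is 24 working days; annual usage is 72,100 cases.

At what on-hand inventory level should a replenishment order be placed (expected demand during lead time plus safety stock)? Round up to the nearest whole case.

Daily demand d = 72,100 / 250 = 288.400 cases/day
Demand during lead time = 288.400 × 24 = 6,921.60
Reorder point = 6,921.60 + 490 = 7,411.60 → round up

7,412 cases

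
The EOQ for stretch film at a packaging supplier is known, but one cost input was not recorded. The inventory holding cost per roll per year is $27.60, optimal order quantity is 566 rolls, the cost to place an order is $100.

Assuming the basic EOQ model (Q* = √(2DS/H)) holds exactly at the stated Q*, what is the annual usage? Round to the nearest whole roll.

44,209 rolls per year

EOQ relation: Q² = 2DS/H, so rearrange for the unknown.
D = Q²H / (2S) = 566² × 27.6 / (2 × 100) = 44,209.13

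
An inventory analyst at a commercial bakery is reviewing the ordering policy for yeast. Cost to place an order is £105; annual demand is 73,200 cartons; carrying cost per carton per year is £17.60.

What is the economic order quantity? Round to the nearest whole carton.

935 cartons

2DS/H = 2·73,200·105/17.6 = 873,409.09
EOQ = √873,409.09 ≈ 934.56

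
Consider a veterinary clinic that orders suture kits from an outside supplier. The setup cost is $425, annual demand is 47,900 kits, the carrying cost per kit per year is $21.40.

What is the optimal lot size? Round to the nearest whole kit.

1,379 kits

Q* = √(2·D·S / H) = √(2·47,900·425 / 21.4) = √1,902,570.1 ≈ 1,379.34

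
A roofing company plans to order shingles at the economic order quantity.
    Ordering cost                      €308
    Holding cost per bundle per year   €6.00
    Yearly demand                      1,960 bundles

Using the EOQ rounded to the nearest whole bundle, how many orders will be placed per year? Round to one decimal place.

Optimal lot size Q* = (2 × 1,960 × €308 / €6)^½ ≈ 448.58 → Q = 449
N = D/Q = 1,960/449 ≈ 4.365 orders/yr

4.4 orders per year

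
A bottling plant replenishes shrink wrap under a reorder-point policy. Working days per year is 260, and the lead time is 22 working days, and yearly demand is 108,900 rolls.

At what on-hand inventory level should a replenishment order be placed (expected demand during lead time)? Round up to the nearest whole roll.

9,215 rolls

Daily demand d = 108,900 / 260 = 418.846 rolls/day
Demand during lead time = 418.846 × 22 = 9,214.62
Reorder point = 9,214.62 → round up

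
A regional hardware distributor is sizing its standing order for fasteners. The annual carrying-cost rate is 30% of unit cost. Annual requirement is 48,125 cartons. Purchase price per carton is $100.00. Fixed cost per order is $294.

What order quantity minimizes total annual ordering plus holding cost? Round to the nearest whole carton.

Carrying cost H = $100 × 30% = $30.0000/carton/yr
EOQ = √(2DS/H) = √(2 × 48,125 × 294 / 30)
    = √(943,250.00) ≈ 971.21

971 cartons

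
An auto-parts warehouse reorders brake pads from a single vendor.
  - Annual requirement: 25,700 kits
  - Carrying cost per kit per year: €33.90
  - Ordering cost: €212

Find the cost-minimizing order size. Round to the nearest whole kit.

567 kits

2DS/H = 2·25,700·212/33.9 = 321,439.53
EOQ = √321,439.53 ≈ 566.96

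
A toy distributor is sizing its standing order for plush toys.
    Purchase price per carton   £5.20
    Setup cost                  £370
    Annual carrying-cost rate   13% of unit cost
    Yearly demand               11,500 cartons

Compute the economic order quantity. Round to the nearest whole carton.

Carrying cost H = £5.2 × 13% = £0.6760/carton/yr
EOQ = √(2DS/H) = √(2 × 11,500 × 370 / 0.676)
    = √(12,588,757.40) ≈ 3,548.06

3,548 cartons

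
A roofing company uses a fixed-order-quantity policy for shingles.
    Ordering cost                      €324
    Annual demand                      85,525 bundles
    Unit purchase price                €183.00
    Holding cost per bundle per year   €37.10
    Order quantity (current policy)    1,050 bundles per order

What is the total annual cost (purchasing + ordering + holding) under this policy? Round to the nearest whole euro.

Orders/yr = 85,525/1,050 = 81.452; ordering cost = 81.452 × €324 = €26,390.57
Average inventory = 1,050/2 = 525; holding cost = 525 × €37.1 = €19,477.50
Purchase cost = D·C = 85,525 × 183 = €15,651,075.00
Total = €26,390.57 + €19,477.50 + €15,651,075.00 = €15,696,943.07

€15,696,943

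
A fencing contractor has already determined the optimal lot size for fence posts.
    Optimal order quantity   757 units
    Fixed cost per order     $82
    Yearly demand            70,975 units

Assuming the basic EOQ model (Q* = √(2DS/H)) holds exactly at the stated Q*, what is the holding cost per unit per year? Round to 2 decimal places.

From Q* = √(2DS/H) ⇒ Q*² = 2DS/H.
H = 2DS / Q² = 2 × 70,975 × 82 / 757² = 20.3122

$20.31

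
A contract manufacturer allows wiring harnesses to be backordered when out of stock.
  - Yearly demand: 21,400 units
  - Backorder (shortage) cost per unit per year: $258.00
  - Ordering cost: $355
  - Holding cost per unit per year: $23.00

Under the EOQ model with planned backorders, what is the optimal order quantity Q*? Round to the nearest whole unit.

Basic EOQ = √(2·21,400·355/23) = 812.778
Backorder adjustment √((H+b)/b) = √((23+258)/258) = 1.0436
Q* = 812.778 × 1.0436 ≈ 848.23

848 units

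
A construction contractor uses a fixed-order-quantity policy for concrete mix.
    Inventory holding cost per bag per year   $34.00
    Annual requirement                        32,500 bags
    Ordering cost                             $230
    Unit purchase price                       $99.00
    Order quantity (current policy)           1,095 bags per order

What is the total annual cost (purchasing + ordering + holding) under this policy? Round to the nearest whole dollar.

Annual ordering cost = (D/Q)·S = (32,500/1,095) × 230 = $6,826.48
Annual holding cost  = (Q/2)·H = (1,095/2) × 34 = $18,615.00
Purchase cost = D·C = 32,500 × 99 = $3,217,500.00
Total = $6,826.48 + $18,615.00 + $3,217,500.00 = $3,242,941.48

$3,242,941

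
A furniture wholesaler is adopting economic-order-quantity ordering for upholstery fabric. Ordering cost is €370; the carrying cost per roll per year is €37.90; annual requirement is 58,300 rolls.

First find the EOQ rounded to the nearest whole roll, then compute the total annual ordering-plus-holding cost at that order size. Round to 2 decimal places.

€40,436.14

EOQ = √(2DS/H) = √(2 × 58,300 × 370 / 37.9)
    = √(1,138,311.35) ≈ 1,066.92 → Q = 1,067 rolls
Annual ordering cost = (D/Q)·S = (58,300/1,067) × 370 = €20,216.49
Annual holding cost  = (Q/2)·H = (1,067/2) × 37.9 = €20,219.65
Total = €20,216.49 + €20,219.65 = €40,436.14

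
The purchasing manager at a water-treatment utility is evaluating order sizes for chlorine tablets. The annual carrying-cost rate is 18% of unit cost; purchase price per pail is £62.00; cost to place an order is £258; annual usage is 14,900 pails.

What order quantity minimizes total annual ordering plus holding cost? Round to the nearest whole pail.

Holding cost per pail per year: H = 18% × £62 = £11.1600
Q* = √(2·D·S / H) = √(2·14,900·258 / 11.16) = √688,924.7 ≈ 830.01

830 pails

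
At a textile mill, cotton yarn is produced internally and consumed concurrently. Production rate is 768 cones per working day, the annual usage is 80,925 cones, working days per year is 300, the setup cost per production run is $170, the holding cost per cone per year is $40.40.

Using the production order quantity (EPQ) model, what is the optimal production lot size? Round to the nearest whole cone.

1,025 cones

Daily demand d = 80,925/300 = 269.750; p = 768; 1 − d/p = 0.64876
EPQ = √(2DS / (H(1 − d/p)))
    = √(2 × 80,925 × 170 / (40.4 × 0.64876)) ≈ 1,024.58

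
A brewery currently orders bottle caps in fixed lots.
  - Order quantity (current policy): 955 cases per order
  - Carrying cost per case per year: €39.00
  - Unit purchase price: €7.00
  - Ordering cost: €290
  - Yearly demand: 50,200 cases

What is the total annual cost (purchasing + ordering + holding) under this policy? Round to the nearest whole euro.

Orders/yr = 50,200/955 = 52.565; ordering cost = 52.565 × €290 = €15,243.98
Average inventory = 955/2 = 477.5; holding cost = 477.5 × €39 = €18,622.50
Purchase cost = D·C = 50,200 × 7 = €351,400.00
Total = €15,243.98 + €18,622.50 + €351,400.00 = €385,266.48

€385,266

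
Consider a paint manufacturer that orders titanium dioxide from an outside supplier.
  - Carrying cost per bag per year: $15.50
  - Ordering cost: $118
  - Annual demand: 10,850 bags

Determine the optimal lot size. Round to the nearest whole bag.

2DS/H = 2·10,850·118/15.5 = 165,200.00
EOQ = √165,200.00 ≈ 406.45

406 bags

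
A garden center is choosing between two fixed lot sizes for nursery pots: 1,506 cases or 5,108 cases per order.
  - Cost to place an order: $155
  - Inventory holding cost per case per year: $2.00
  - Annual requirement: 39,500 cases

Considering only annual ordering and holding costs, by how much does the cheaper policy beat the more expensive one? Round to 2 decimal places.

Annual cost at Q: ordering D·S/Q plus holding Q·H/2.
TC(1,506) = (39,500/1,506)×155 + (1,506/2)×2 = $5,571.41
TC(5,108) = (39,500/5,108)×155 + (5,108/2)×2 = $6,306.61
|ΔTC| = |$5,571.41 − $6,306.61| = $735.20

$735.20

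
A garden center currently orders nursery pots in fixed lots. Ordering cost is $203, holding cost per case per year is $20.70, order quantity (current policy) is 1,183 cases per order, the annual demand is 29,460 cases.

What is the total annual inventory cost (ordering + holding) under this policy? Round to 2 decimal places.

Ordering: D/Q × S = 29,460/1,183 × $203 = $5,055.27
Holding:  Q/2 × H = 1,183/2 × $20.7 = $12,244.05
Total = $5,055.27 + $12,244.05 = $17,299.32

$17,299.32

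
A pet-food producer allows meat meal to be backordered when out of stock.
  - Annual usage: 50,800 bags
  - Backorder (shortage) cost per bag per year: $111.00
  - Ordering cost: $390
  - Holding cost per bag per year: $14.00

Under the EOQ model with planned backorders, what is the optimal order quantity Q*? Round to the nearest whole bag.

1,785 bags

Basic EOQ = √(2·50,800·390/14) = 1,682.345
Backorder adjustment √((H+b)/b) = √((14+111)/111) = 1.0612
Q* = 1,682.345 × 1.0612 ≈ 1,785.29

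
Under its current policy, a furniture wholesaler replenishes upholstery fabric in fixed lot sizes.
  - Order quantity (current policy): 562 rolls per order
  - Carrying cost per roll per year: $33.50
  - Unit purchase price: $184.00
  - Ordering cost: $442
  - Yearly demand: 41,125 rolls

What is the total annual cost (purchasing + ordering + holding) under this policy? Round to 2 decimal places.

$7,608,757.36

Ordering: D/Q × S = 41,125/562 × $442 = $32,343.86
Holding:  Q/2 × H = 562/2 × $33.5 = $9,413.50
Purchase cost = D·C = 41,125 × 184 = $7,567,000.00
Total = $32,343.86 + $9,413.50 + $7,567,000.00 = $7,608,757.36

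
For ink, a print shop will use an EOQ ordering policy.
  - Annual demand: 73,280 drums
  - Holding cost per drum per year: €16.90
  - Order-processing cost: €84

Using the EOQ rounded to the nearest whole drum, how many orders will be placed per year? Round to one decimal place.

85.8 orders per year

Optimal lot size Q* = (2 × 73,280 × €84 / €16.9)^½ ≈ 853.50 → Q = 854
Orders per year = D/Q = 73,280 / 854 = 85.808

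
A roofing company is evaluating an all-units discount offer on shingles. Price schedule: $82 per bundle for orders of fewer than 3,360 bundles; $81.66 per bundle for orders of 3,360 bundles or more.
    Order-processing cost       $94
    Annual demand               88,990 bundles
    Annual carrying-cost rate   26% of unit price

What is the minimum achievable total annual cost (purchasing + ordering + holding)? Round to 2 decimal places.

H₁ = 26%×$82 = $21.3200;  H₂ = 26%×$81.66 = $21.2316
EOQ₁ = √(2×88,990×94/21.3200) = 885.84  (< 3,360, feasible at tier 1)
EOQ₂ = √(2×88,990×94/21.2316) = 887.68  (< 3,360 → use Q = 3,360 at tier-2 price)
TC(tier 1 (EOQ₁), Q≈885.8) = $7,316,066.14
TC(tier 2, Q≈3,360.0) = $7,305,082.09
Minimum at tier 2: $7,305,082.09

$7,305,082.09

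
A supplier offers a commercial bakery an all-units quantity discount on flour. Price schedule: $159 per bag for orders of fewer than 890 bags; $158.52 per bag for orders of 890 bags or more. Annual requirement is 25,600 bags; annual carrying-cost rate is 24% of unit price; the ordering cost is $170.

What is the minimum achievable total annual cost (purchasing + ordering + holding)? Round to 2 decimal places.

H₁ = 24%×$159 = $38.1600;  H₂ = 24%×$158.52 = $38.0448
EOQ₁ = √(2×25,600×170/38.1600) = 477.59  (< 890, feasible at tier 1)
EOQ₂ = √(2×25,600×170/38.0448) = 478.31  (< 890 → use Q = 890 at tier-2 price)
TC(tier 1 (EOQ₁), Q≈477.6) = $4,088,624.84
TC(tier 2, Q≈890.0) = $4,079,931.82
Minimum at tier 2: $4,079,931.82

$4,079,931.82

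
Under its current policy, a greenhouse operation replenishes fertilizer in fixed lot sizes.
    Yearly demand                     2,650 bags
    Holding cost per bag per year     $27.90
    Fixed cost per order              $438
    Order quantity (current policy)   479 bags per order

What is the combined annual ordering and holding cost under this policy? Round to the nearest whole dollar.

Ordering: D/Q × S = 2,650/479 × $438 = $2,423.17
Holding:  Q/2 × H = 479/2 × $27.9 = $6,682.05
Total = $2,423.17 + $6,682.05 = $9,105.22

$9,105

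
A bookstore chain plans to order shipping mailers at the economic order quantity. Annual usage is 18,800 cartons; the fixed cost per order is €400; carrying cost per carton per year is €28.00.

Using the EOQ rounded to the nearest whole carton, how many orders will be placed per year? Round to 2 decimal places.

25.65 orders per year

EOQ = √(2DS/H) = √(2 × 18,800 × 400 / 28)
    = √(537,142.86) ≈ 732.90 → Q = 733
N = D/Q = 18,800/733 ≈ 25.648 orders/yr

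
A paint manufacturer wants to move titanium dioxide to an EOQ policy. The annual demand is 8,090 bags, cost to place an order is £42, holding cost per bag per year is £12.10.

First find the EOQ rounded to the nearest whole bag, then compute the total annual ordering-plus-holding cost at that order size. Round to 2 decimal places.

Optimal lot size Q* = (2 × 8,090 × £42 / £12.1)^½ ≈ 236.99 → Q = 237 bags
Annual ordering cost = (D/Q)·S = (8,090/237) × 42 = £1,433.67
Annual holding cost  = (Q/2)·H = (237/2) × 12.1 = £1,433.85
Total = £1,433.67 + £1,433.85 = £2,867.52

£2,867.52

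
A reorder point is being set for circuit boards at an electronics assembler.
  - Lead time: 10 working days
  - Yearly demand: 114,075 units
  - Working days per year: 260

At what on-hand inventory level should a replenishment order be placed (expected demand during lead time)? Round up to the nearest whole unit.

Daily demand d = 114,075 / 260 = 438.750 units/day
Demand during lead time = 438.750 × 10 = 4,387.50
Reorder point = 4,387.50 → round up

4,388 units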